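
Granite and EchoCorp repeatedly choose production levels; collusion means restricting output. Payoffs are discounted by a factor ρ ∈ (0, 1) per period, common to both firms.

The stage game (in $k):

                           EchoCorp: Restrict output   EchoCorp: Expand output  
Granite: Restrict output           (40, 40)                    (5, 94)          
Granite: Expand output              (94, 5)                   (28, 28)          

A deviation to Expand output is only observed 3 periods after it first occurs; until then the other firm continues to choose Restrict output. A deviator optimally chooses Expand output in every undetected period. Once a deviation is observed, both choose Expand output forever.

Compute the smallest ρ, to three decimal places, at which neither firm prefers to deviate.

A deviator earns 94 for 3 periods, then 28 forever; cooperating earns 40 forever. Multiplying the IC by (1−ρ):
40 ≥ 94(1−ρ^3) + 28ρ^3, so 66·ρ^3 ≥ 54 and ρ^3 ≥ 9/11.
ρ ≥ (9/11)^(1/3) ≈ 0.935.

0.935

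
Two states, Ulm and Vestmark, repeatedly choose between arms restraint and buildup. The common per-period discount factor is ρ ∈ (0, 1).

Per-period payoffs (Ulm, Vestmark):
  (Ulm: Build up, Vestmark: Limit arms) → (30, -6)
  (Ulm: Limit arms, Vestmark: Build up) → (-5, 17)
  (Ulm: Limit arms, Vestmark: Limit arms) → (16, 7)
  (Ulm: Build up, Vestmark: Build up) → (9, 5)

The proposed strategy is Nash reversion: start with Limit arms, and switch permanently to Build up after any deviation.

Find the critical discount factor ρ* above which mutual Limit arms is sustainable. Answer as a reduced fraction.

Ulm's threshold: (30−16)/(30−9) = 2/3.
Vestmark's threshold: (17−7)/(17−5) = 5/6.
2/3 < 5/6, so Vestmark binds and ρ* = 5/6.

5/6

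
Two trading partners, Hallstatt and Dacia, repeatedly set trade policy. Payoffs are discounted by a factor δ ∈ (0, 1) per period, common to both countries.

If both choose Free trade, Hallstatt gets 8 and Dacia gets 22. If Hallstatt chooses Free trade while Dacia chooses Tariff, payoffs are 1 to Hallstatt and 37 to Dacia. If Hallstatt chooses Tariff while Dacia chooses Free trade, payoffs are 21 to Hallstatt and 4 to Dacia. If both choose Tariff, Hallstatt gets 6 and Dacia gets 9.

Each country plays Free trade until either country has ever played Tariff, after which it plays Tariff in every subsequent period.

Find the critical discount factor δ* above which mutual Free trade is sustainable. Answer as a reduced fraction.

13/15

Hallstatt's threshold: (21−8)/(21−6) = 13/15.
Dacia's threshold: (37−22)/(37−9) = 15/28.
13/15 > 15/28, so Hallstatt binds and δ* = 13/15.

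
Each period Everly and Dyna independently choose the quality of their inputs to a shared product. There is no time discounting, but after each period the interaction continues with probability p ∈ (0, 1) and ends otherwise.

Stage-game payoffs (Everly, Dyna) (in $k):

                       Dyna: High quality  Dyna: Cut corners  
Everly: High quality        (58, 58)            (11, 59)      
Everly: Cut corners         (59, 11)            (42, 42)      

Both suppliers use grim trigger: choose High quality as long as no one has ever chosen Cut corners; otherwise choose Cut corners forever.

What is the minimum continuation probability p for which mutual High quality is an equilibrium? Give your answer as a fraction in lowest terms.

1/17

With no time discounting, the continuation probability p plays the role of the discount factor.
Grim-trigger IC: 58/(1−p) ≥ 59 + 42p/(1−p) ⇒ p ≥ (59−58)/(59−42) = 1/17.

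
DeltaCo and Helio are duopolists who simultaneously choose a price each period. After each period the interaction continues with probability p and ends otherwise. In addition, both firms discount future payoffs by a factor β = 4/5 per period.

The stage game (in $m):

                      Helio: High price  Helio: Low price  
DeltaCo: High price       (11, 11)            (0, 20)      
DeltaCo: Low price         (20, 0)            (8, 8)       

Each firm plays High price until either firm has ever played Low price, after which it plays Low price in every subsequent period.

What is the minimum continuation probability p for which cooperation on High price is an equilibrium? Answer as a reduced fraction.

With continuation probability p and discount β, the effective per-period discount factor is βp.
Grim-trigger IC: βp ≥ (20−11)/(20−8) = 3/4.
So p ≥ (3/4)/(4/5) = 15/16.

15/16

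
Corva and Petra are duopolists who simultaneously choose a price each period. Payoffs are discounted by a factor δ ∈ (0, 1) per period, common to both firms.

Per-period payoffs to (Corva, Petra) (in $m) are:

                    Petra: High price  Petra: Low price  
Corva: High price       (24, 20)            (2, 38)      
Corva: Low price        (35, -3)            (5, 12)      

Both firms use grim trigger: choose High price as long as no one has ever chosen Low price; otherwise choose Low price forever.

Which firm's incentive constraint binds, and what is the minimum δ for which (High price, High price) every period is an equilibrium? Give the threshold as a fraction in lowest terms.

Petra; δ ≥ 9/13

Corva: cooperation gives 24 each period; deviation gives 35 once then 5 forever.
  24/(1−δ) ≥ 35 + 5δ/(1−δ) ⇒ δ ≥ 11/30.
Petra: cooperation gives 20 each period; deviation gives 38 once then 12 forever.
  δ ≥ 18/26 = 9/13.
Both must hold, so the binding constraint is Petra's: δ ≥ 9/13.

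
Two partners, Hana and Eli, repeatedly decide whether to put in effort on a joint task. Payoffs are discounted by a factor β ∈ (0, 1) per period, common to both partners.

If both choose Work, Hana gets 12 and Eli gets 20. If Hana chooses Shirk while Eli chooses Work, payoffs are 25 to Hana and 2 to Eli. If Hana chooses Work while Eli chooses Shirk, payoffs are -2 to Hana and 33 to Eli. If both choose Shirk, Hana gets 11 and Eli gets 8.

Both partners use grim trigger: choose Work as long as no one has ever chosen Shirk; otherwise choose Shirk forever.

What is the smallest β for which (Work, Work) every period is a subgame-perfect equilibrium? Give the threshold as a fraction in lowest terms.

13/14

Hana's threshold: (25−12)/(25−11) = 13/14.
Eli's threshold: (33−20)/(33−8) = 13/25.
13/14 > 13/25, so Hana binds and β* = 13/14.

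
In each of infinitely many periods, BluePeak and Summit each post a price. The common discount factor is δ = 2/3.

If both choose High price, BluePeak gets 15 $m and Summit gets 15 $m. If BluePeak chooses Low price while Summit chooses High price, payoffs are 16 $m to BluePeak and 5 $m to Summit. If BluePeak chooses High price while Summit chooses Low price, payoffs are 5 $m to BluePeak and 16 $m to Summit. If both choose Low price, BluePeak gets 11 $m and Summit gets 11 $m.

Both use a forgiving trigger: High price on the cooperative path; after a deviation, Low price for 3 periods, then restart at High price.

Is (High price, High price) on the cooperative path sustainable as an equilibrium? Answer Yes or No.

A one-shot deviation gives 16 now, then 11 for 3 periods, then back to 15.
Gain from deviating: (16−15) today; loss: (15−11) in each of the next 3 periods.
No-deviation condition: (15−11)(δ+…+δ^3) ≥ 16−15, i.e. δ+…+δ^3 ≥ 1/4.
At δ = 2/3: δ+…+δ^3 = 1.4074 ≥ 0.2500.
So cooperation is sustainable.

Yes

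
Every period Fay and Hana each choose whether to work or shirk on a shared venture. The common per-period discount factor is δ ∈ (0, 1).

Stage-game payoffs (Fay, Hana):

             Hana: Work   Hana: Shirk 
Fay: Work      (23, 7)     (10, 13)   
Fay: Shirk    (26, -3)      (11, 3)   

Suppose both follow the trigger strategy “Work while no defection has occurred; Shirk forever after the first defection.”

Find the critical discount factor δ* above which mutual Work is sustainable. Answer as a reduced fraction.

3/5

Fay's threshold: (26−23)/(26−11) = 1/5.
Hana's threshold: (13−7)/(13−3) = 3/5.
1/5 < 3/5, so Hana binds and δ* = 3/5.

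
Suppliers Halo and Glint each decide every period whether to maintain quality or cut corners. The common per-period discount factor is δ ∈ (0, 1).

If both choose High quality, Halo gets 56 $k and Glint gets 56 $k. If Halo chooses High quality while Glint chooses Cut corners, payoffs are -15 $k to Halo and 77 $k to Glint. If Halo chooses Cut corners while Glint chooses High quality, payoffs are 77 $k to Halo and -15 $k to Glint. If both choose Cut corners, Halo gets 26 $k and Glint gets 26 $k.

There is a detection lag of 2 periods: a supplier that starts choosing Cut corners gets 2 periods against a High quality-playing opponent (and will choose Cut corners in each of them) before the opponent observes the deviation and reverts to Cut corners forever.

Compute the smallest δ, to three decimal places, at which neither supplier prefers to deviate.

0.642

Deviating for the 2 undetected periods gains 77−56 = 21 per period over cooperation, then loses 56−26 = 30 per period forever once punishment starts.
Gain: 21(1 + δ + … + δ^1); loss: 30·δ^2/(1−δ).
No profitable deviation ⇔ 21(1−δ^2) ≤ 30·δ^2, i.e. δ^2 ≥ 21/(21+30) = 7/17.
Hence δ ≥ (7/17)^(1/2) ≈ 0.642.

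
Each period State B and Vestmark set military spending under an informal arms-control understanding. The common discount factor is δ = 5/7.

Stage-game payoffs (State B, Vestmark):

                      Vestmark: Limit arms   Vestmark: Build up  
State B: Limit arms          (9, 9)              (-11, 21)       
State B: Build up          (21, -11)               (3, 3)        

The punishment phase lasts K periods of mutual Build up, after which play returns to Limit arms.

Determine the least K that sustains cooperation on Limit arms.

5

No profitable deviation requires (9−3)(δ+…+δ^K) ≥ 21−9, i.e. δ+…+δ^K ≥ 2 ≈ 2.0000.
With δ = 5/7, the partial sums are K=1: 0.7143, K=2: 1.2245, K=3: 1.5889, K=4: 1.8492, K=5: 2.0352.
K = 5 is the first length at which the sum reaches 2.0000.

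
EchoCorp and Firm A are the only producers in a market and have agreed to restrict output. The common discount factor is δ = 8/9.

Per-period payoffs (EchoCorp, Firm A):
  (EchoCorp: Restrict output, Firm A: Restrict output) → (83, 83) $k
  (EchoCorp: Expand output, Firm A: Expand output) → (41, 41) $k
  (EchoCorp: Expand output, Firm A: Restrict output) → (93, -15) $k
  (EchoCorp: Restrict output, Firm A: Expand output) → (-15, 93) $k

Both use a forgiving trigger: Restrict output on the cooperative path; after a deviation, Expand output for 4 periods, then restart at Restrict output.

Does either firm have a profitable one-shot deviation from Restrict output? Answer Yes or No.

No

A one-shot deviation gives 93 now, then 41 for 4 periods, then back to 83.
Gain from deviating: (93−83) today; loss: (83−41) in each of the next 4 periods.
No-deviation condition: (83−41)(δ+…+δ^4) ≥ 93−83, i.e. δ+…+δ^4 ≥ 5/21.
At δ = 8/9: δ+…+δ^4 = 3.0056 ≥ 0.2381.
So cooperation is sustainable.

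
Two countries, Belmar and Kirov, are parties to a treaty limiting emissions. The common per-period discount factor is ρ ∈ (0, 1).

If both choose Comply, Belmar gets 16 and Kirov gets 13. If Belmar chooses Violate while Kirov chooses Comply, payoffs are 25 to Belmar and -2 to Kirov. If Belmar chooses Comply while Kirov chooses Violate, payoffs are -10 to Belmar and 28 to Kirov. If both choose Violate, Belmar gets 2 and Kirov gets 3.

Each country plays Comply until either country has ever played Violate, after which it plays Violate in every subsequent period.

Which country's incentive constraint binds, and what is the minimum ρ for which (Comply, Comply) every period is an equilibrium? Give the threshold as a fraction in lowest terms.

Kirov; ρ ≥ 3/5

Belmar's threshold: (25−16)/(25−2) = 9/23.
Kirov's threshold: (28−13)/(28−3) = 3/5.
9/23 < 3/5, so Kirov binds and ρ* = 3/5.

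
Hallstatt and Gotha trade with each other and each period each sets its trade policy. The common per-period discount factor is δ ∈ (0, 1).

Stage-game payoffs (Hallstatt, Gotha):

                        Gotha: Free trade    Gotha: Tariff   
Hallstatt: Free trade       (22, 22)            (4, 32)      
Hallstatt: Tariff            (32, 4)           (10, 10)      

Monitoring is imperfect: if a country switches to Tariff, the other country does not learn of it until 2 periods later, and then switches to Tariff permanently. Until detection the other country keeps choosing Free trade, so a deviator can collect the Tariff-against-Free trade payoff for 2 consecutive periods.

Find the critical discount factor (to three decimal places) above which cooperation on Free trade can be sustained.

0.674

Deviating for the 2 undetected periods gains 32−22 = 10 per period over cooperation, then loses 22−10 = 12 per period forever once punishment starts.
Gain: 10(1 + δ + … + δ^1); loss: 12·δ^2/(1−δ).
No profitable deviation ⇔ 10(1−δ^2) ≤ 12·δ^2, i.e. δ^2 ≥ 10/(10+12) = 5/11.
Hence δ ≥ (5/11)^(1/2) ≈ 0.674.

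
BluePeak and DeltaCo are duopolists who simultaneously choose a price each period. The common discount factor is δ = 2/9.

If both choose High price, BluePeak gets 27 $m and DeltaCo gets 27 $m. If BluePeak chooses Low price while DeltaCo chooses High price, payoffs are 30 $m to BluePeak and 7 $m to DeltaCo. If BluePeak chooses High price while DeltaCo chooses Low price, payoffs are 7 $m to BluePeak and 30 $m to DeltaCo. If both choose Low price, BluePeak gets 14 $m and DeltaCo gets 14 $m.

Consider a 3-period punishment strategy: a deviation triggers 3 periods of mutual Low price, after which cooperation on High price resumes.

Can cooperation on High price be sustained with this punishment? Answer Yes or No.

Yes

A one-shot deviation gives 30 now, then 14 for 3 periods, then back to 27.
Gain from deviating: (30−27) today; loss: (27−14) in each of the next 3 periods.
No-deviation condition: (27−14)(δ+…+δ^3) ≥ 30−27, i.e. δ+…+δ^3 ≥ 3/13.
At δ = 2/9: δ+…+δ^3 = 0.2826 ≥ 0.2308.
So cooperation is sustainable.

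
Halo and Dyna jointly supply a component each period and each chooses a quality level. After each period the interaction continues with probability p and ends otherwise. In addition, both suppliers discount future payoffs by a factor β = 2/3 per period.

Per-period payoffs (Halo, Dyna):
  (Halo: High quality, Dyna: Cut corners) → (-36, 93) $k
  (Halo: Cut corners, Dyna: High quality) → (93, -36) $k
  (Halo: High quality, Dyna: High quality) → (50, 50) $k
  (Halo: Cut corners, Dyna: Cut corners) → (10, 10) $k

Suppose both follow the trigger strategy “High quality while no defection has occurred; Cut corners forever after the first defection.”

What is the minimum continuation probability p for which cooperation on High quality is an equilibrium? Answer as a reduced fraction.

129/166

With continuation probability p and discount β, the effective per-period discount factor is βp.
Grim-trigger IC: βp ≥ (93−50)/(93−10) = 43/83.
So p ≥ (43/83)/(2/3) = 129/166.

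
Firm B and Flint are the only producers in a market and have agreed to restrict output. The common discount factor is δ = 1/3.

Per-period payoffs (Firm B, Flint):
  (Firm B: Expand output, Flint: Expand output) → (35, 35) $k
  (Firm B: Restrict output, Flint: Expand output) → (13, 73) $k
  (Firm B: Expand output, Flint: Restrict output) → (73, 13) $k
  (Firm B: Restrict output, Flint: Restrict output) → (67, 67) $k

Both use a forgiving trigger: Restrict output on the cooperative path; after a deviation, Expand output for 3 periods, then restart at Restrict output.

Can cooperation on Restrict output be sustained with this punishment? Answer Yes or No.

Yes

IC: δ+…+δ^3 ≥ (73−67)/(67−35) = 3/16.
At δ = 1/3: partial sum = 0.4815 ≥ 0.1875. Cooperation sustainable.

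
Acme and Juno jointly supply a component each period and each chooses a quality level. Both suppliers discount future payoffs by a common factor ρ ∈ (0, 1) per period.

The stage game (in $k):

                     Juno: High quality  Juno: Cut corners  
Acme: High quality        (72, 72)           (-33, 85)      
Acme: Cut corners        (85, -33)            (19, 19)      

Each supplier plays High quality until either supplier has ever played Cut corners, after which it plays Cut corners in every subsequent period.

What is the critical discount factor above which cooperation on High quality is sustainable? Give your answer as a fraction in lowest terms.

72/(1−ρ) ≥ 85 + 19ρ/(1−ρ)
72 ≥ 85 − 66ρ
ρ ≥ 13/66.

13/66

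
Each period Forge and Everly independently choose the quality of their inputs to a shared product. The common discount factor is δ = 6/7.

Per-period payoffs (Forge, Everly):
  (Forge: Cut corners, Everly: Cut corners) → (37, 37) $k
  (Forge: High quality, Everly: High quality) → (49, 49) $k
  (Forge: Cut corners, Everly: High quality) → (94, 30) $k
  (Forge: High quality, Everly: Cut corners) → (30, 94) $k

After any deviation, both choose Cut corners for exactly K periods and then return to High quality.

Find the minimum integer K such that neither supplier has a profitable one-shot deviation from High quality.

7

No profitable deviation requires (49−37)(δ+…+δ^K) ≥ 94−49, i.e. δ+…+δ^K ≥ 15/4 ≈ 3.7500.
With δ = 6/7, the partial sums are K=1: 0.8571, K=2: 1.5918, …, K=5: 3.2240, K=6: 3.6206, K=7: 3.9605.
K = 7 is the first length at which the sum reaches 3.7500.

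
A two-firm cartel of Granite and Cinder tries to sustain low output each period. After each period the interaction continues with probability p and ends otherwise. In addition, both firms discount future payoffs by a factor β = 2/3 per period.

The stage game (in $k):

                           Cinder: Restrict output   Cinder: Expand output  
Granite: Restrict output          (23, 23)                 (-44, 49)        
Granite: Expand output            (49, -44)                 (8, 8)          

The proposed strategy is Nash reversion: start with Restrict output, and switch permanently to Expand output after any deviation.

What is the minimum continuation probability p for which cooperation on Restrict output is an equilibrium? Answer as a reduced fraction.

With continuation probability p and discount β, the effective per-period discount factor is βp.
Grim-trigger IC: βp ≥ (49−23)/(49−8) = 26/41.
So p ≥ (26/41)/(2/3) = 39/41.

39/41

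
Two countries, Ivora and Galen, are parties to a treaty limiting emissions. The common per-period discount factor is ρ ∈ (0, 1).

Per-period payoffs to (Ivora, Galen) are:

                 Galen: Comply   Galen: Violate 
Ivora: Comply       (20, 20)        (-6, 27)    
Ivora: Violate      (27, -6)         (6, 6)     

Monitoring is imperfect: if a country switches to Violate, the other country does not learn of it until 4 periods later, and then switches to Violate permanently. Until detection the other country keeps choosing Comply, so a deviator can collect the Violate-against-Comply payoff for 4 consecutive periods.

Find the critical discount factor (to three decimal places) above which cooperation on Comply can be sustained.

Deviating for the 4 undetected periods gains 27−20 = 7 per period over cooperation, then loses 20−6 = 14 per period forever once punishment starts.
Gain: 7(1 + ρ + … + ρ^3); loss: 14·ρ^4/(1−ρ).
No profitable deviation ⇔ 7(1−ρ^4) ≤ 14·ρ^4, i.e. ρ^4 ≥ 7/(7+14) = 1/3.
Hence ρ ≥ (1/3)^(1/4) ≈ 0.760.

0.760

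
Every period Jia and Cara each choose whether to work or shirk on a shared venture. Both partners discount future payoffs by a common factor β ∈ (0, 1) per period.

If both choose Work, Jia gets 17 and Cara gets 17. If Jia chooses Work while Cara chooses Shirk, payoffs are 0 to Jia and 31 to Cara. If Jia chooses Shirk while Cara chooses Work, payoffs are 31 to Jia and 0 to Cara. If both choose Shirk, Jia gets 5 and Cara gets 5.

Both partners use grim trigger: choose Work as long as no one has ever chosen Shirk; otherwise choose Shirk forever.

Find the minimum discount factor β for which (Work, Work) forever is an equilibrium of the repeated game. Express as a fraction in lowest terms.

7/13

Under grim trigger the critical discount factor is (T−C)/(T−P) with T = 31, C = 17, P = 5.
β* = (31−17)/(31−5) = 14/26 = 7/13.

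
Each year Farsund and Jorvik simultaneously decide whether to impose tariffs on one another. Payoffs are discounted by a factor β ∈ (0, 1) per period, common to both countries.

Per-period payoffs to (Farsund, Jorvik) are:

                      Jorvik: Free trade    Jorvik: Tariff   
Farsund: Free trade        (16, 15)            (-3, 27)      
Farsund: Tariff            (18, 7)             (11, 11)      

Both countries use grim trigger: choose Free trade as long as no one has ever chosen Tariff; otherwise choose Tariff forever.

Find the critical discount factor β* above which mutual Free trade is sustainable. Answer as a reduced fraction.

Farsund: cooperation gives 16 each period; deviation gives 18 once then 11 forever.
  16/(1−β) ≥ 18 + 11β/(1−β) ⇒ β ≥ 2/7.
Jorvik: cooperation gives 15 each period; deviation gives 27 once then 11 forever.
  β ≥ 12/16 = 3/4.
Both must hold, so the binding constraint is Jorvik's: β ≥ 3/4.

3/4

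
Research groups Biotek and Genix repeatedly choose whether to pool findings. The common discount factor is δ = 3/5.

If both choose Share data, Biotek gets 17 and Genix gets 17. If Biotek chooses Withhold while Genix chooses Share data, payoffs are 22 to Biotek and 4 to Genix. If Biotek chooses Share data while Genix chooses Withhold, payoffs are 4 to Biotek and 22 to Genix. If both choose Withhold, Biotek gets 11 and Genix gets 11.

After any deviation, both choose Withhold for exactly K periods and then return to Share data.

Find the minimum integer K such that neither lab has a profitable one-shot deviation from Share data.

2

No profitable deviation requires (17−11)(δ+…+δ^K) ≥ 22−17, i.e. δ+…+δ^K ≥ 5/6 ≈ 0.8333.
With δ = 3/5, the partial sums are K=1: 0.6000, K=2: 0.9600.
K = 2 is the first length at which the sum reaches 0.8333.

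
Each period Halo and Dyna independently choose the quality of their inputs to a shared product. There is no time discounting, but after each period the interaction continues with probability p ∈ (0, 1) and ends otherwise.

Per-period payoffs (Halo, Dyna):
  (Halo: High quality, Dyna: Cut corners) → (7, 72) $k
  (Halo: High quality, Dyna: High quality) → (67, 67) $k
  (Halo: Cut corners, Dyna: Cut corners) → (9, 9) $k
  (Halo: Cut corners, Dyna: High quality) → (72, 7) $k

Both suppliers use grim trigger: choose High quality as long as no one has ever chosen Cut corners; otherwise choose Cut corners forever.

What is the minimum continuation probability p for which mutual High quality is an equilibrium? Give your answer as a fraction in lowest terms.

With no time discounting, the continuation probability p plays the role of the discount factor.
Grim-trigger IC: 67/(1−p) ≥ 72 + 9p/(1−p) ⇒ p ≥ (72−67)/(72−9) = 5/63.

5/63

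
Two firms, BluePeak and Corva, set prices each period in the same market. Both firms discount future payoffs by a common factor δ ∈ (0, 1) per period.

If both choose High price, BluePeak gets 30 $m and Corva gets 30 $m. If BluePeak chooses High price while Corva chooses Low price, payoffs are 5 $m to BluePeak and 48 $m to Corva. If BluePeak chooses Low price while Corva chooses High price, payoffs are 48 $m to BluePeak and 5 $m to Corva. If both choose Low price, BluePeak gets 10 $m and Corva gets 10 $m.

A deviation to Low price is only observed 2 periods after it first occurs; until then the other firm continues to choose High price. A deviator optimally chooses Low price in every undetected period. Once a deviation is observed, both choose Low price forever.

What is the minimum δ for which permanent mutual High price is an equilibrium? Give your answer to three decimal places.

0.688

Deviating for the 2 undetected periods gains 48−30 = 18 per period over cooperation, then loses 30−10 = 20 per period forever once punishment starts.
Gain: 18(1 + δ + … + δ^1); loss: 20·δ^2/(1−δ).
No profitable deviation ⇔ 18(1−δ^2) ≤ 20·δ^2, i.e. δ^2 ≥ 18/(18+20) = 9/19.
Hence δ ≥ (9/19)^(1/2) ≈ 0.688.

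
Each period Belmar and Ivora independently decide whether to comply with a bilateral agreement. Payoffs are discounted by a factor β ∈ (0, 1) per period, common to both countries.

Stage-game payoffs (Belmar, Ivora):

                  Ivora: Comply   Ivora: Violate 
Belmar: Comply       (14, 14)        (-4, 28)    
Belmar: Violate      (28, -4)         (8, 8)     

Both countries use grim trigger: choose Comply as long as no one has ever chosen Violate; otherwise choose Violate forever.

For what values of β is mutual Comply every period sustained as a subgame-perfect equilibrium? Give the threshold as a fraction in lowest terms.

7/10

One-period gain from deviating is 28 − 14 = 14. The loss is 14 − 8 = 6 in every subsequent period, with present value 6·β/(1−β).
Deviation is unprofitable when 6·β/(1−β) ≥ 14, i.e. β/(1−β) ≥ 7/3.
Equivalently β ≥ 14/(14+6) = 7/10.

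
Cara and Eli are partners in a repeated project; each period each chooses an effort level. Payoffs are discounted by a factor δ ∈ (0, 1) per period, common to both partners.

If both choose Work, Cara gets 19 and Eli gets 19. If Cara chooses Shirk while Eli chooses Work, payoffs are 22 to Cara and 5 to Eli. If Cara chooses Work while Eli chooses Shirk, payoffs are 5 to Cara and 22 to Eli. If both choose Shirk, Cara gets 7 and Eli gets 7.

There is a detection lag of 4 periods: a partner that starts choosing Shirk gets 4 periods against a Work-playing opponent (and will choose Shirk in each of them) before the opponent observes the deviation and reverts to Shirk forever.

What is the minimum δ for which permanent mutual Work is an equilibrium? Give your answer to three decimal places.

Deviating for the 4 undetected periods gains 22−19 = 3 per period over cooperation, then loses 19−7 = 12 per period forever once punishment starts.
Gain: 3(1 + δ + … + δ^3); loss: 12·δ^4/(1−δ).
No profitable deviation ⇔ 3(1−δ^4) ≤ 12·δ^4, i.e. δ^4 ≥ 3/(3+12) = 1/5.
Hence δ ≥ (1/5)^(1/4) ≈ 0.669.

0.669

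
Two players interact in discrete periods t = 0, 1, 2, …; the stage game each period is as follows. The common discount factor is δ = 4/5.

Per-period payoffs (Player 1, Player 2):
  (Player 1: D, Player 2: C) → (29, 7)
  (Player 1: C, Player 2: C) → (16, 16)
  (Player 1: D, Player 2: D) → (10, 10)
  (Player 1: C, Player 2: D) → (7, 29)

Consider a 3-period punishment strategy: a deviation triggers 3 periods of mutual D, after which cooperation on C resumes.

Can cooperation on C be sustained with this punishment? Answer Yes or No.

No

A one-shot deviation gives 29 now, then 10 for 3 periods, then back to 16.
Gain from deviating: (29−16) today; loss: (16−10) in each of the next 3 periods.
No-deviation condition: (16−10)(δ+…+δ^3) ≥ 29−16, i.e. δ+…+δ^3 ≥ 13/6.
At δ = 4/5: δ+…+δ^3 = 1.9520 < 2.1667.
So cooperation is not sustainable.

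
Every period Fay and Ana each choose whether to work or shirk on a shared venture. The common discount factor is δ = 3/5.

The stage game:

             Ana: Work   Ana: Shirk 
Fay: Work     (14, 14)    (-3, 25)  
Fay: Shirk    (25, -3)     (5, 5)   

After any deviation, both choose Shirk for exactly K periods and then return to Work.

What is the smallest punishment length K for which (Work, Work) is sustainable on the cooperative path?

4

No profitable deviation requires (14−5)(δ+…+δ^K) ≥ 25−14, i.e. δ+…+δ^K ≥ 11/9 ≈ 1.2222.
With δ = 3/5, the partial sums are K=1: 0.6000, K=2: 0.9600, K=3: 1.1760, K=4: 1.3056.
K = 4 is the first length at which the sum reaches 1.2222.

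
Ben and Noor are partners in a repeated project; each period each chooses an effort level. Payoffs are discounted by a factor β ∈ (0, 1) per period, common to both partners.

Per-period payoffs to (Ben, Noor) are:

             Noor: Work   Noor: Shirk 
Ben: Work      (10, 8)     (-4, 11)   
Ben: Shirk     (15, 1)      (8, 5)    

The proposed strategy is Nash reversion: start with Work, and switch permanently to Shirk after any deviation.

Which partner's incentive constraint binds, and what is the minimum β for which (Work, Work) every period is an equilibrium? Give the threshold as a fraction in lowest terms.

Ben; β ≥ 5/7

Ben: cooperation gives 10 each period; deviation gives 15 once then 8 forever.
  10/(1−β) ≥ 15 + 8β/(1−β) ⇒ β ≥ 5/7.
Noor: cooperation gives 8 each period; deviation gives 11 once then 5 forever.
  β ≥ 3/6 = 1/2.
Both must hold, so the binding constraint is Ben's: β ≥ 5/7.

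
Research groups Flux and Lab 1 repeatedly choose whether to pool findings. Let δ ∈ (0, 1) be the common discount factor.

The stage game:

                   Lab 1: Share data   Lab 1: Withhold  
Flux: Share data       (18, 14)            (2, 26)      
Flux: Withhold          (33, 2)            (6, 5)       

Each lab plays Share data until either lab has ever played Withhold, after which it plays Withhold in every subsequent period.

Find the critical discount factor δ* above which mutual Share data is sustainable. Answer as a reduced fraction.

Flux's threshold: (33−18)/(33−6) = 5/9.
Lab 1's threshold: (26−14)/(26−5) = 4/7.
5/9 < 4/7, so Lab 1 binds and δ* = 4/7.

4/7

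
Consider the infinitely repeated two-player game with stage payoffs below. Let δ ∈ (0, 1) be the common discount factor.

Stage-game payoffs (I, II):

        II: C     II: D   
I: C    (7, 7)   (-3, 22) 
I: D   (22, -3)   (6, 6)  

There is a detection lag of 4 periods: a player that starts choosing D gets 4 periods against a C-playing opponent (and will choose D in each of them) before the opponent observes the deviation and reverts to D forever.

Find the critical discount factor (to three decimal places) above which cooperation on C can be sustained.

A deviator earns 22 for 4 periods, then 6 forever; cooperating earns 7 forever. Multiplying the IC by (1−δ):
7 ≥ 22(1−δ^4) + 6δ^4, so 16·δ^4 ≥ 15 and δ^4 ≥ 15/16.
δ ≥ (15/16)^(1/4) ≈ 0.984.

0.984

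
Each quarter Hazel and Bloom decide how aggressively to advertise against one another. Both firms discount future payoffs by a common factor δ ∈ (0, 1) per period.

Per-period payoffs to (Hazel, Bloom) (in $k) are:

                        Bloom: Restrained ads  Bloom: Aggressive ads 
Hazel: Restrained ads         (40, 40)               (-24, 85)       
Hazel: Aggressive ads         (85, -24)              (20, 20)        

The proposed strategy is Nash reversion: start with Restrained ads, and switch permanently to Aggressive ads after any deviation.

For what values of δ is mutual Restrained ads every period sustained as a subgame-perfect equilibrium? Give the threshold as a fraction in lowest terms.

One-period gain from deviating is 85 − 40 = 45. The loss is 40 − 20 = 20 in every subsequent period, with present value 20·δ/(1−δ).
Deviation is unprofitable when 20·δ/(1−δ) ≥ 45, i.e. δ/(1−δ) ≥ 9/4.
Equivalently δ ≥ 45/(45+20) = 9/13.

9/13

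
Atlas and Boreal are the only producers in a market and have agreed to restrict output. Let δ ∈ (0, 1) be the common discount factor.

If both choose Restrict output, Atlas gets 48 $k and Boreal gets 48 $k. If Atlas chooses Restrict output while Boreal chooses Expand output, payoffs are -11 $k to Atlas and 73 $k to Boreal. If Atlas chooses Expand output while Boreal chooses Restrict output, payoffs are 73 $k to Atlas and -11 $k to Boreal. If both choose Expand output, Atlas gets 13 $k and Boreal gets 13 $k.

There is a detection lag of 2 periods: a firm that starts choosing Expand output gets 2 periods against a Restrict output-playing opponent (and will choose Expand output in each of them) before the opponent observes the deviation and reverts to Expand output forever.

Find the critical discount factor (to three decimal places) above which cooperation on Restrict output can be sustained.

The best deviation is to choose Expand output for all 2 undetected periods, earning 73 each, then 13 forever once detected.
Deviation value: 73(1−δ^2)/(1−δ) + 13δ^2/(1−δ); cooperation value: 48/(1−δ).
IC: 48 ≥ 73(1−δ^2) + 13δ^2 = 73 − 60δ^2.
So δ^2 ≥ 25/60 = 5/12, giving δ ≥ (5/12)^(1/2) ≈ 0.645.

0.645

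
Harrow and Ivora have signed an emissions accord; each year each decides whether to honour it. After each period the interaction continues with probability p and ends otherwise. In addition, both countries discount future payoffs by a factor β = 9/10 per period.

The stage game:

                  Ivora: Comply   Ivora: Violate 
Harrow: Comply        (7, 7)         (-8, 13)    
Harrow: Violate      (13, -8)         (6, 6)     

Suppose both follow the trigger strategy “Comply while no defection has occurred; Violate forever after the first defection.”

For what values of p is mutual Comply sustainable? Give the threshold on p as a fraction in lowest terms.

Expected continuation weight on next period's payoff is β·p = 9/10·p, which plays the role of the discount factor.
Cooperation requires 9/10·p ≥ (13−7)/(13−6) = 6/7, hence p ≥ 20/21.

20/21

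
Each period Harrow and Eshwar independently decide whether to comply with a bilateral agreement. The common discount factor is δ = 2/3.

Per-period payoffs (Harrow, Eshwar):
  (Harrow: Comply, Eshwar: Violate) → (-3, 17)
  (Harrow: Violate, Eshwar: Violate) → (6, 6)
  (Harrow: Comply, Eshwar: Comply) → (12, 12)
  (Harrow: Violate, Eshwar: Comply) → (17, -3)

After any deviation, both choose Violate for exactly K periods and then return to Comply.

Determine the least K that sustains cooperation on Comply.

IC: δ(1−δ^K)/(1−δ) ≥ (17−12)/(12−6) = 5/6.
With δ = 2/3: need 1 − δ^K ≥ 5/6·(1−2/3)/(2/3), i.e. δ^K ≤ 0.5833.
Since (2/3)^1 = 0.6667 and (2/3)^2 = 0.4444, the smallest such K is 2.

2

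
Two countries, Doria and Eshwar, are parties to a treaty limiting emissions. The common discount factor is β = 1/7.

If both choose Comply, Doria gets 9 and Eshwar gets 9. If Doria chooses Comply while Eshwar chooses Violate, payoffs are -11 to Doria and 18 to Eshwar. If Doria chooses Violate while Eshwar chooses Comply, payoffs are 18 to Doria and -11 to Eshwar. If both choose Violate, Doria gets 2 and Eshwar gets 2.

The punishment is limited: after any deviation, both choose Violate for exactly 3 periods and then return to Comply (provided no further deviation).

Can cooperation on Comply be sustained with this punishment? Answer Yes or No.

No

IC: β+…+β^3 ≥ (18−9)/(9−2) = 9/7.
At β = 1/7: partial sum = 0.1662 < 1.2857. Cooperation not sustainable.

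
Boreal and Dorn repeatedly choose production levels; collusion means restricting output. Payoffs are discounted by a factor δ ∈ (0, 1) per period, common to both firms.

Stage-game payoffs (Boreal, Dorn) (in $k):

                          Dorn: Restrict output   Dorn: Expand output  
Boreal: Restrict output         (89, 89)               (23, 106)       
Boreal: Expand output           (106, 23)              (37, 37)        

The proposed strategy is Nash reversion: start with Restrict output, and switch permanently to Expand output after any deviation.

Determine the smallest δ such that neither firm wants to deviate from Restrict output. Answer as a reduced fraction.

89/(1−δ) ≥ 106 + 37δ/(1−δ)
89 ≥ 106 − 69δ
δ ≥ 17/69.

17/69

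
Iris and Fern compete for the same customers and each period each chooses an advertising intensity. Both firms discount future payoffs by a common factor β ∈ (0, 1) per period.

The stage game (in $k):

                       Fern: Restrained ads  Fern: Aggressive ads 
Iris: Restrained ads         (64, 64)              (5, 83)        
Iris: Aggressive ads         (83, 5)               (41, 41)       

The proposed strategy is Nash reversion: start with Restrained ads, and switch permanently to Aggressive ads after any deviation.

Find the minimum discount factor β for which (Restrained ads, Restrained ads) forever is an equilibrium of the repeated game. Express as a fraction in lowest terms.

Cooperation forever yields 64 each period: 64/(1−β).
Deviating yields 83 once, then 41 forever: 83 + 41β/(1−β).
No profitable deviation requires 64/(1−β) ≥ 83 + 41β/(1−β).
Multiplying by (1−β): 64 ≥ 83(1−β) + 41β = 83 − 42β.
So 42β ≥ 19, i.e. β ≥ 19/42.

19/42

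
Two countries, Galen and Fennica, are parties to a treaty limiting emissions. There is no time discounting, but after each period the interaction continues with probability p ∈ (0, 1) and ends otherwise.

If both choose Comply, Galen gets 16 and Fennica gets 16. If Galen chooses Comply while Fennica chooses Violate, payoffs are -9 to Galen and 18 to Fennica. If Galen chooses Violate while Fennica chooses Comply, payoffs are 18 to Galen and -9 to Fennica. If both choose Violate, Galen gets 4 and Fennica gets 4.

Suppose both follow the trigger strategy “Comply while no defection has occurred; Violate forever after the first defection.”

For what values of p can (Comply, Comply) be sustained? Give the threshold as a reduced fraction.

1/7

Expected cooperation value is 16 + p·16 + p²·16 + … = 16/(1−p); deviation gives 18 + p·4/(1−p).
16 ≥ 18(1−p) + 4p ⇒ 14p ≥ 2 ⇒ p ≥ 2/14 = 1/7.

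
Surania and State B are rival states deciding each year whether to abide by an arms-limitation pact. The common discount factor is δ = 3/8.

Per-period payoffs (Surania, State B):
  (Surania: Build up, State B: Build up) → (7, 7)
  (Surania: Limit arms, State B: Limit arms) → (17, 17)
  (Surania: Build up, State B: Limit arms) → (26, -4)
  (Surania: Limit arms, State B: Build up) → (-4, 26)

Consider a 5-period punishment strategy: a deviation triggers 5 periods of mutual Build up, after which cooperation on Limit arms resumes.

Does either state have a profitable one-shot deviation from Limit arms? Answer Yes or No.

Yes

IC: δ+…+δ^5 ≥ (26−17)/(17−7) = 9/10.
At δ = 3/8: partial sum = 0.5956 < 0.9000. Cooperation not sustainable.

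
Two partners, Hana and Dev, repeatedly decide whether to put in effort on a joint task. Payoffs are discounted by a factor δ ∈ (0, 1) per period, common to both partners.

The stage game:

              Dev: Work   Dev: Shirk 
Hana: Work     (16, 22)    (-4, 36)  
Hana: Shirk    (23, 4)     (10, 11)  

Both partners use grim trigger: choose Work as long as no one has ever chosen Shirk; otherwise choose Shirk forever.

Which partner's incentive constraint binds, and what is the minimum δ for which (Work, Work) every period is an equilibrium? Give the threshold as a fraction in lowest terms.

For Hana: deviation gain 23−16 = 7, per-period punishment loss 16−10 = 6. IC gives δ ≥ 7/13.
For Dev: gain 14, loss 11 per period, so δ ≥ 14/25.
The tighter constraint is Dev's, so cooperation needs δ ≥ 14/25.

Dev; δ ≥ 14/25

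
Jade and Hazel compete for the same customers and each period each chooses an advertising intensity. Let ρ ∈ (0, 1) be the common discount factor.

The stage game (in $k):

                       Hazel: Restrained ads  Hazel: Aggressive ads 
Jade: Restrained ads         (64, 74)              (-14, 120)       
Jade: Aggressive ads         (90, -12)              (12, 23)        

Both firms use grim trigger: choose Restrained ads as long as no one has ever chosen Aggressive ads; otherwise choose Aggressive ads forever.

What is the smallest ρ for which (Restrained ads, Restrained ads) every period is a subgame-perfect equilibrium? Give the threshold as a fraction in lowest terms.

Jade: cooperation gives 64 each period; deviation gives 90 once then 12 forever.
  64/(1−ρ) ≥ 90 + 12ρ/(1−ρ) ⇒ ρ ≥ 26/78 = 1/3.
Hazel: cooperation gives 74 each period; deviation gives 120 once then 23 forever.
  ρ ≥ 46/97.
Both must hold, so the binding constraint is Hazel's: ρ ≥ 46/97.

46/97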